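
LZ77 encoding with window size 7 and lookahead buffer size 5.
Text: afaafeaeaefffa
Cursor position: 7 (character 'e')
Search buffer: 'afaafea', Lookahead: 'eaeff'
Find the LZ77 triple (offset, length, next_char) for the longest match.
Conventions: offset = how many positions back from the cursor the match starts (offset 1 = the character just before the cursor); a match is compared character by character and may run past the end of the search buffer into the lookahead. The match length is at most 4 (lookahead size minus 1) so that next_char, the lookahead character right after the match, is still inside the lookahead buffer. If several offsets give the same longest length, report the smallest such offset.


Try each offset into the search buffer:
  offset=1 (pos 6, char 'a'): match length 0
  offset=2 (pos 5, char 'e'): match length 3
  offset=3 (pos 4, char 'f'): match length 0
  offset=4 (pos 3, char 'a'): match length 0
  offset=5 (pos 2, char 'a'): match length 0
  offset=6 (pos 1, char 'f'): match length 0
  offset=7 (pos 0, char 'a'): match length 0
Longest match has length 3 at offset 2.
next_char = character at position 7 + 3 = 10 -> 'f'

Best match: offset=2, length=3 (matching 'eae' starting at position 5)
LZ77 triple: (2, 3, 'f')


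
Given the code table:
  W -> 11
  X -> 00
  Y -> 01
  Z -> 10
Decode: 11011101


Decoding:
11 -> W
01 -> Y
11 -> W
01 -> Y


Result: WYWY


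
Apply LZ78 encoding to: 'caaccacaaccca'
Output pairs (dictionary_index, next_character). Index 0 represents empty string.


LZ78 encoding steps:
Dictionary: {0: ''}
Step 1: w='' (idx 0), next='c' -> output (0, 'c'), add 'c' as idx 1
Step 2: w='' (idx 0), next='a' -> output (0, 'a'), add 'a' as idx 2
Step 3: w='a' (idx 2), next='c' -> output (2, 'c'), add 'ac' as idx 3
Step 4: w='c' (idx 1), next='a' -> output (1, 'a'), add 'ca' as idx 4
Step 5: w='ca' (idx 4), next='a' -> output (4, 'a'), add 'caa' as idx 5
Step 6: w='c' (idx 1), next='c' -> output (1, 'c'), add 'cc' as idx 6
Step 7: w='ca' (idx 4), end of input -> output (4, '')


Encoded: [(0, 'c'), (0, 'a'), (2, 'c'), (1, 'a'), (4, 'a'), (1, 'c'), (4, '')]


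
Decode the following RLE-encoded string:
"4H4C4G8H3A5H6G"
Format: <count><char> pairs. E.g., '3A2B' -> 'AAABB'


Expanding each <count><char> pair:
  4H -> 'HHHH'
  4C -> 'CCCC'
  4G -> 'GGGG'
  8H -> 'HHHHHHHH'
  3A -> 'AAA'
  5H -> 'HHHHH'
  6G -> 'GGGGGG'

Decoded = HHHHCCCCGGGGHHHHHHHHAAAHHHHHGGGGGG


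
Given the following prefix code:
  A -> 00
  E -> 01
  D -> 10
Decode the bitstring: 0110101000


Decoding step by step:
Bits 01 -> E
Bits 10 -> D
Bits 10 -> D
Bits 10 -> D
Bits 00 -> A


Decoded message: EDDDA


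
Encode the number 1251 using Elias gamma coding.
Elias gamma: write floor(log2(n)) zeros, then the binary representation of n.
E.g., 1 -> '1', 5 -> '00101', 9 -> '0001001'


num_bits = floor(log2(1251)) + 1 = 11
leading_zeros = num_bits - 1 = 10
binary(1251) = 10011100011

Elias gamma(1251) = '0000000000' + '10011100011' = 000000000010011100011 (21 bits)


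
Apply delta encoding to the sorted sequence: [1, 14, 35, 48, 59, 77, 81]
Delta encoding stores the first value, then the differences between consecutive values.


First value: 1
Deltas:
  14 - 1 = 13
  35 - 14 = 21
  48 - 35 = 13
  59 - 48 = 11
  77 - 59 = 18
  81 - 77 = 4


Delta encoded: [1, 13, 21, 13, 11, 18, 4]


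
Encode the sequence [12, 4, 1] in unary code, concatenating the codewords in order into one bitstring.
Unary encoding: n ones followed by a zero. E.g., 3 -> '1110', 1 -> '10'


Encode each number as n ones followed by a terminating 0:
  12 -> 1111111111110 (13 bits)
  4 -> 11110 (5 bits)
  1 -> 10 (2 bits)
Total length = 13 + 5 + 2 = 20 bits.

Unary([12, 4, 1]) = 11111111111101111010 (20 bits)


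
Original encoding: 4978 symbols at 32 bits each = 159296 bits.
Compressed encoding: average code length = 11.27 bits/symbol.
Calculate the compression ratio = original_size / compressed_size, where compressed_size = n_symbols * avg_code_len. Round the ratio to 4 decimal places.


original_size = n_symbols * orig_bits = 4978 * 32 = 159296 bits
compressed_size = n_symbols * avg_code_len = 4978 * 11.27 = 56102.06 bits
ratio = original_size / compressed_size = 159296 / 56102.06 = 2.8394

Compression ratio = 2.8394


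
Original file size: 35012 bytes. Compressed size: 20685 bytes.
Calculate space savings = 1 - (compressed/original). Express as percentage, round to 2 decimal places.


ratio = compressed/original = 20685/35012 = 0.590797
savings = 1 - ratio = 1 - 0.590797 = 0.409203
as a percentage: 0.409203 * 100 = 40.92%

Space savings = 1 - 20685/35012 = 40.92%


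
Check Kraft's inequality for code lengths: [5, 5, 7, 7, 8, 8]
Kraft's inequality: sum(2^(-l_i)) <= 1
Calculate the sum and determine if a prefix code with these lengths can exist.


Sum = 2^(-5) + 2^(-5) + 2^(-7) + 2^(-7) + 2^(-8) + 2^(-8)
    = 0.03125 + 0.03125 + 0.0078125 + 0.0078125 + 0.00390625 + 0.00390625
    = 22/256 = 0.0859375
Since 0.0859375 <= 1, Kraft's inequality IS satisfied.
A prefix code with these lengths CAN exist.

Kraft sum = 0.0859375. Satisfied.


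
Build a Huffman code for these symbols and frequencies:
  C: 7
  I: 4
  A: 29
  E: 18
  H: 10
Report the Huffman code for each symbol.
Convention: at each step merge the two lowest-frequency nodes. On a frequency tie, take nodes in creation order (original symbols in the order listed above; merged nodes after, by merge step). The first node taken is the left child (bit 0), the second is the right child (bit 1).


Huffman tree construction:
Step 1: Merge I(4) + C(7) = 11
Step 2: Merge H(10) + (I+C)(11) = 21
Step 3: Merge E(18) + (H+(I+C))(21) = 39
Step 4: Merge A(29) + (E+(H+(I+C)))(39) = 68
Read each symbol's code off the tree from the root (left child = 0, right child = 1).

Codes:
  C: 1111 (length 4)
  I: 1110 (length 4)
  A: 0 (length 1)
  E: 10 (length 2)
  H: 110 (length 3)
Average code length: 139/68 = 2.0441 bits/symbol


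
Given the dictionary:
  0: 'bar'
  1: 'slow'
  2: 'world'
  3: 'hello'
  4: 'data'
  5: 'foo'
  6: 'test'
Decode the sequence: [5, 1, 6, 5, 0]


Look up each index in the dictionary:
  5 -> 'foo'
  1 -> 'slow'
  6 -> 'test'
  5 -> 'foo'
  0 -> 'bar'

Decoded: "foo slow test foo bar"


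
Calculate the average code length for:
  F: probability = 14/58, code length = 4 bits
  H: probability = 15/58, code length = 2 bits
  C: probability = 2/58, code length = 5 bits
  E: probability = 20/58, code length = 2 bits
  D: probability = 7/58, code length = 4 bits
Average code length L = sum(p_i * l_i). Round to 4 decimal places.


Weighted contributions p_i * l_i:
  F: (14/58) * 4 = 56/58
  H: (15/58) * 2 = 30/58
  C: (2/58) * 5 = 10/58
  E: (20/58) * 2 = 40/58
  D: (7/58) * 4 = 28/58
Sum = (56 + 30 + 10 + 40 + 28)/58 = 164/58

L = 164/58 = 2.8276 bits/symbol


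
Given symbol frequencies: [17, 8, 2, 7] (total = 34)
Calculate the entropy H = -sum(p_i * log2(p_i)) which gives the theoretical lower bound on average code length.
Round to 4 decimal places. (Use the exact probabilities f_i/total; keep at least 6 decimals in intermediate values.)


Per-symbol terms -p_i * log2(p_i) with p_i = f_i/34:
  p = 17/34 = 0.500000: log2(p) = -1.000000, -p*log2(p) = 0.500000
  p = 8/34 = 0.235294: log2(p) = -2.087463, -p*log2(p) = 0.491168
  p = 2/34 = 0.058824: log2(p) = -4.087463, -p*log2(p) = 0.240439
  p = 7/34 = 0.205882: log2(p) = -2.280108, -p*log2(p) = 0.469434
H = 0.500000 + 0.491168 + 0.240439 + 0.469434 = 1.701041

H = 1.701 bits/symbol


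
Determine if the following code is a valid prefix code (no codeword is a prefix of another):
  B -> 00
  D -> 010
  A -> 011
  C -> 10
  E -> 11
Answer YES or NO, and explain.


Checking each pair (does one codeword prefix another?):
  B='00' vs D='010': no prefix
  B='00' vs A='011': no prefix
  B='00' vs C='10': no prefix
  B='00' vs E='11': no prefix
  D='010' vs B='00': no prefix
  D='010' vs A='011': no prefix
  D='010' vs C='10': no prefix
  D='010' vs E='11': no prefix
  A='011' vs B='00': no prefix
  A='011' vs D='010': no prefix
  A='011' vs C='10': no prefix
  A='011' vs E='11': no prefix
  C='10' vs B='00': no prefix
  C='10' vs D='010': no prefix
  C='10' vs A='011': no prefix
  C='10' vs E='11': no prefix
  E='11' vs B='00': no prefix
  E='11' vs D='010': no prefix
  E='11' vs A='011': no prefix
  E='11' vs C='10': no prefix
No violation found over all pairs.

YES -- this is a valid prefix code. No codeword is a prefix of any other codeword.


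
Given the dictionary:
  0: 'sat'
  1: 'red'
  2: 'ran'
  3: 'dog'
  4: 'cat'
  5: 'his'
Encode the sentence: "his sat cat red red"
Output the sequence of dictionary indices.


Look up each word in the dictionary:
  'his' -> 5
  'sat' -> 0
  'cat' -> 4
  'red' -> 1
  'red' -> 1

Encoded: [5, 0, 4, 1, 1]


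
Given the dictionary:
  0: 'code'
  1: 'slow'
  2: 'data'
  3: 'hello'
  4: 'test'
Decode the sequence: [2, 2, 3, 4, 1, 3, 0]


Look up each index in the dictionary:
  2 -> 'data'
  2 -> 'data'
  3 -> 'hello'
  4 -> 'test'
  1 -> 'slow'
  3 -> 'hello'
  0 -> 'code'

Decoded: "data data hello test slow hello code"


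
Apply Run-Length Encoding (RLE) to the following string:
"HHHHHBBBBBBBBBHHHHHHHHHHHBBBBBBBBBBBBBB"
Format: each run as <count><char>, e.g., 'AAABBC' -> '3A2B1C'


Scanning runs left to right:
  i=0: run of 'H' x 5 -> '5H'
  i=5: run of 'B' x 9 -> '9B'
  i=14: run of 'H' x 11 -> '11H'
  i=25: run of 'B' x 14 -> '14B'

RLE = 5H9B11H14B


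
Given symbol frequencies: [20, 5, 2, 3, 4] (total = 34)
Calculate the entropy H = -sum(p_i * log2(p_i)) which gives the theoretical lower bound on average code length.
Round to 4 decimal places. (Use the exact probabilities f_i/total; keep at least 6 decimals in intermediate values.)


Per-symbol terms -p_i * log2(p_i) with p_i = f_i/34:
  p = 20/34 = 0.588235: log2(p) = -0.765535, -p*log2(p) = 0.450315
  p = 5/34 = 0.147059: log2(p) = -2.765535, -p*log2(p) = 0.406696
  p = 2/34 = 0.058824: log2(p) = -4.087463, -p*log2(p) = 0.240439
  p = 3/34 = 0.088235: log2(p) = -3.502500, -p*log2(p) = 0.309044
  p = 4/34 = 0.117647: log2(p) = -3.087463, -p*log2(p) = 0.363231
H = 0.450315 + 0.406696 + 0.240439 + 0.309044 + 0.363231 = 1.769725

H = 1.7697 bits/symbol


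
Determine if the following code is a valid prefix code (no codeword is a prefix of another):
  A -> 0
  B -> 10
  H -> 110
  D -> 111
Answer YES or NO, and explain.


Checking each pair (does one codeword prefix another?):
  A='0' vs B='10': no prefix
  A='0' vs H='110': no prefix
  A='0' vs D='111': no prefix
  B='10' vs A='0': no prefix
  B='10' vs H='110': no prefix
  B='10' vs D='111': no prefix
  H='110' vs A='0': no prefix
  H='110' vs B='10': no prefix
  H='110' vs D='111': no prefix
  D='111' vs A='0': no prefix
  D='111' vs B='10': no prefix
  D='111' vs H='110': no prefix
No violation found over all pairs.

YES -- this is a valid prefix code. No codeword is a prefix of any other codeword.


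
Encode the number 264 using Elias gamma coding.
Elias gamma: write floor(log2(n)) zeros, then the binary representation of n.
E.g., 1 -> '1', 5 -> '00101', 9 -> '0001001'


num_bits = floor(log2(264)) + 1 = 9
leading_zeros = num_bits - 1 = 8
binary(264) = 100001000

Elias gamma(264) = '00000000' + '100001000' = 00000000100001000 (17 bits)


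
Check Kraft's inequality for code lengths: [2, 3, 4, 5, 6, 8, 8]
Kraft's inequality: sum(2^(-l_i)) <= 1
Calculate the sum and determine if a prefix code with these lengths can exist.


Sum = 2^(-2) + 2^(-3) + 2^(-4) + 2^(-5) + 2^(-6) + 2^(-8) + 2^(-8)
    = 0.25 + 0.125 + 0.0625 + 0.03125 + 0.015625 + 0.00390625 + 0.00390625
    = 126/256 = 0.4921875
Since 0.4921875 <= 1, Kraft's inequality IS satisfied.
A prefix code with these lengths CAN exist.

Kraft sum = 0.4921875. Satisfied.


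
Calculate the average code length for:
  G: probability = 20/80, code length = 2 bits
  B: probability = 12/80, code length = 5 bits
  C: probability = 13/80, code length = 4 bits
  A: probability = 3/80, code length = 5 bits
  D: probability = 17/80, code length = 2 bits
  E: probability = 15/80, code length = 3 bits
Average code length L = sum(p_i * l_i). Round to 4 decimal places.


Weighted contributions p_i * l_i:
  G: (20/80) * 2 = 40/80
  B: (12/80) * 5 = 60/80
  C: (13/80) * 4 = 52/80
  A: (3/80) * 5 = 15/80
  D: (17/80) * 2 = 34/80
  E: (15/80) * 3 = 45/80
Sum = (40 + 60 + 52 + 15 + 34 + 45)/80 = 246/80

L = 246/80 = 3.0750 bits/symbol


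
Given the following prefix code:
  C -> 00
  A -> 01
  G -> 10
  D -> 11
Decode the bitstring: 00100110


Decoding step by step:
Bits 00 -> C
Bits 10 -> G
Bits 01 -> A
Bits 10 -> G


Decoded message: CGAG


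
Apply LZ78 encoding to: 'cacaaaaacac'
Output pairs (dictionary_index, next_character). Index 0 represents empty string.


LZ78 encoding steps:
Dictionary: {0: ''}
Step 1: w='' (idx 0), next='c' -> output (0, 'c'), add 'c' as idx 1
Step 2: w='' (idx 0), next='a' -> output (0, 'a'), add 'a' as idx 2
Step 3: w='c' (idx 1), next='a' -> output (1, 'a'), add 'ca' as idx 3
Step 4: w='a' (idx 2), next='a' -> output (2, 'a'), add 'aa' as idx 4
Step 5: w='aa' (idx 4), next='c' -> output (4, 'c'), add 'aac' as idx 5
Step 6: w='a' (idx 2), next='c' -> output (2, 'c'), add 'ac' as idx 6


Encoded: [(0, 'c'), (0, 'a'), (1, 'a'), (2, 'a'), (4, 'c'), (2, 'c')]


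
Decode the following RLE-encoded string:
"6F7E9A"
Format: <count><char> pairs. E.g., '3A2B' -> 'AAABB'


Expanding each <count><char> pair:
  6F -> 'FFFFFF'
  7E -> 'EEEEEEE'
  9A -> 'AAAAAAAAA'

Decoded = FFFFFFEEEEEEEAAAAAAAAA


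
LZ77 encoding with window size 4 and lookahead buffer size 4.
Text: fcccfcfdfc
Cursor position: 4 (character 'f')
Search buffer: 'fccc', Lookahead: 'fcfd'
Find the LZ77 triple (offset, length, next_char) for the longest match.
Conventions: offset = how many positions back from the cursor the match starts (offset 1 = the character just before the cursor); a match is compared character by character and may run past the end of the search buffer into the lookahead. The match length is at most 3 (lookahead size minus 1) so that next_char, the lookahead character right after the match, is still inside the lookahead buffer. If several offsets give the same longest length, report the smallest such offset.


Try each offset into the search buffer:
  offset=1 (pos 3, char 'c'): match length 0
  offset=2 (pos 2, char 'c'): match length 0
  offset=3 (pos 1, char 'c'): match length 0
  offset=4 (pos 0, char 'f'): match length 2
Longest match has length 2 at offset 4.
next_char = character at position 4 + 2 = 6 -> 'f'

Best match: offset=4, length=2 (matching 'fc' starting at position 0)
LZ77 triple: (4, 2, 'f')


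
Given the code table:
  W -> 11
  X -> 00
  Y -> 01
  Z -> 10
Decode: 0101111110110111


Decoding:
01 -> Y
01 -> Y
11 -> W
11 -> W
10 -> Z
11 -> W
01 -> Y
11 -> W


Result: YYWWZWYW


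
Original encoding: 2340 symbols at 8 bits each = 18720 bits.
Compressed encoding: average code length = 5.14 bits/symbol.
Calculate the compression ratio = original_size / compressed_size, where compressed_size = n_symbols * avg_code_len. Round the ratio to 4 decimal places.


original_size = n_symbols * orig_bits = 2340 * 8 = 18720 bits
compressed_size = n_symbols * avg_code_len = 2340 * 5.14 = 12027.6 bits
ratio = original_size / compressed_size = 18720 / 12027.6 = 1.5564

Compression ratio = 1.5564


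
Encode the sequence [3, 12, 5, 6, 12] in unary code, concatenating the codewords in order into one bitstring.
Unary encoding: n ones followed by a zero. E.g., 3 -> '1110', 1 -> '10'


Encode each number as n ones followed by a terminating 0:
  3 -> 1110 (4 bits)
  12 -> 1111111111110 (13 bits)
  5 -> 111110 (6 bits)
  6 -> 1111110 (7 bits)
  12 -> 1111111111110 (13 bits)
Total length = 4 + 13 + 6 + 7 + 13 = 43 bits.

Unary([3, 12, 5, 6, 12]) = 1110111111111111011111011111101111111111110 (43 bits)


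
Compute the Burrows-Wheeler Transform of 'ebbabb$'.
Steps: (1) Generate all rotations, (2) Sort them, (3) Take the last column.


Rotations (sorted):
  0: $ebbabb -> last char: b
  1: abb$ebb -> last char: b
  2: b$ebbab -> last char: b
  3: babb$eb -> last char: b
  4: bb$ebba -> last char: a
  5: bbabb$e -> last char: e
  6: ebbabb$ -> last char: $


BWT = bbbbae$


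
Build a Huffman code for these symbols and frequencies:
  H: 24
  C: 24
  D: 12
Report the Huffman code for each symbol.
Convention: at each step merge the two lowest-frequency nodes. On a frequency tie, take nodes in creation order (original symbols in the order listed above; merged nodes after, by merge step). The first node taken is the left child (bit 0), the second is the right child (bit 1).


Huffman tree construction:
Step 1: Merge D(12) + H(24) = 36
Step 2: Merge C(24) + (D+H)(36) = 60
Read each symbol's code off the tree from the root (left child = 0, right child = 1).

Codes:
  H: 11 (length 2)
  C: 0 (length 1)
  D: 10 (length 2)
Average code length: 96/60 = 1.6000 bits/symbol


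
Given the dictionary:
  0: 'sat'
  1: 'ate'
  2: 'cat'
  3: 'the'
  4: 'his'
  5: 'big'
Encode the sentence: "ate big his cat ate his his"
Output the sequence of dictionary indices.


Look up each word in the dictionary:
  'ate' -> 1
  'big' -> 5
  'his' -> 4
  'cat' -> 2
  'ate' -> 1
  'his' -> 4
  'his' -> 4

Encoded: [1, 5, 4, 2, 1, 4, 4]


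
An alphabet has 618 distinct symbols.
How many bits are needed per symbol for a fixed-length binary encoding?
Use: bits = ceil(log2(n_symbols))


log2(618) = 9.2715
Bracket: 2^9 = 512 < 618 <= 2^10 = 1024
So ceil(log2(618)) = 10

bits = ceil(log2(618)) = ceil(9.2715) = 10 bits


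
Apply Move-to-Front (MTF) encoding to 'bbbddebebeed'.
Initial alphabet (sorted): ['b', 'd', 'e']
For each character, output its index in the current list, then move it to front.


MTF encoding:
'b': index 0 in ['b', 'd', 'e'] -> ['b', 'd', 'e']
'b': index 0 in ['b', 'd', 'e'] -> ['b', 'd', 'e']
'b': index 0 in ['b', 'd', 'e'] -> ['b', 'd', 'e']
'd': index 1 in ['b', 'd', 'e'] -> ['d', 'b', 'e']
'd': index 0 in ['d', 'b', 'e'] -> ['d', 'b', 'e']
'e': index 2 in ['d', 'b', 'e'] -> ['e', 'd', 'b']
'b': index 2 in ['e', 'd', 'b'] -> ['b', 'e', 'd']
'e': index 1 in ['b', 'e', 'd'] -> ['e', 'b', 'd']
'b': index 1 in ['e', 'b', 'd'] -> ['b', 'e', 'd']
'e': index 1 in ['b', 'e', 'd'] -> ['e', 'b', 'd']
'e': index 0 in ['e', 'b', 'd'] -> ['e', 'b', 'd']
'd': index 2 in ['e', 'b', 'd'] -> ['d', 'e', 'b']


Output: [0, 0, 0, 1, 0, 2, 2, 1, 1, 1, 0, 2]


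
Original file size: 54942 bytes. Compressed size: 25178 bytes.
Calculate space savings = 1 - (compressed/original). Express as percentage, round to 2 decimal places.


ratio = compressed/original = 25178/54942 = 0.458265
savings = 1 - ratio = 1 - 0.458265 = 0.541735
as a percentage: 0.541735 * 100 = 54.17%

Space savings = 1 - 25178/54942 = 54.17%


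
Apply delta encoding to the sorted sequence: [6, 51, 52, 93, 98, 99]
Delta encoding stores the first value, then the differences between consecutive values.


First value: 6
Deltas:
  51 - 6 = 45
  52 - 51 = 1
  93 - 52 = 41
  98 - 93 = 5
  99 - 98 = 1


Delta encoded: [6, 45, 1, 41, 5, 1]


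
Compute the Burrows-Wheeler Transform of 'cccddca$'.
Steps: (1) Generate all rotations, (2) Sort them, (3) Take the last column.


Rotations (sorted):
  0: $cccddca -> last char: a
  1: a$cccddc -> last char: c
  2: ca$cccdd -> last char: d
  3: cccddca$ -> last char: $
  4: ccddca$c -> last char: c
  5: cddca$cc -> last char: c
  6: dca$cccd -> last char: d
  7: ddca$ccc -> last char: c


BWT = acd$ccdc


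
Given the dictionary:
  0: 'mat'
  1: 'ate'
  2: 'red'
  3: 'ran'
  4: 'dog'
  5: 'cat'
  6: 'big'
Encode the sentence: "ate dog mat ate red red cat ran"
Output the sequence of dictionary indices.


Look up each word in the dictionary:
  'ate' -> 1
  'dog' -> 4
  'mat' -> 0
  'ate' -> 1
  'red' -> 2
  'red' -> 2
  'cat' -> 5
  'ran' -> 3

Encoded: [1, 4, 0, 1, 2, 2, 5, 3]


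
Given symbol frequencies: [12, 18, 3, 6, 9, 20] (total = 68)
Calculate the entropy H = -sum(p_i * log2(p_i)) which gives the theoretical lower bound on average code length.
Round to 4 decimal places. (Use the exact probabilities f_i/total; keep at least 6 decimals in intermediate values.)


Per-symbol terms -p_i * log2(p_i) with p_i = f_i/68:
  p = 12/68 = 0.176471: log2(p) = -2.502500, -p*log2(p) = 0.441618
  p = 18/68 = 0.264706: log2(p) = -1.917538, -p*log2(p) = 0.507584
  p = 3/68 = 0.044118: log2(p) = -4.502500, -p*log2(p) = 0.198640
  p = 6/68 = 0.088235: log2(p) = -3.502500, -p*log2(p) = 0.309044
  p = 9/68 = 0.132353: log2(p) = -2.917538, -p*log2(p) = 0.386145
  p = 20/68 = 0.294118: log2(p) = -1.765535, -p*log2(p) = 0.519275
H = 0.441618 + 0.507584 + 0.198640 + 0.309044 + 0.386145 + 0.519275 = 2.362306

H = 2.3623 bits/symbol


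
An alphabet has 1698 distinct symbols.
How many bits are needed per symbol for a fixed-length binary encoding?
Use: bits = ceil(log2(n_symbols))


log2(1698) = 10.7296
Bracket: 2^10 = 1024 < 1698 <= 2^11 = 2048
So ceil(log2(1698)) = 11

bits = ceil(log2(1698)) = ceil(10.7296) = 11 bits


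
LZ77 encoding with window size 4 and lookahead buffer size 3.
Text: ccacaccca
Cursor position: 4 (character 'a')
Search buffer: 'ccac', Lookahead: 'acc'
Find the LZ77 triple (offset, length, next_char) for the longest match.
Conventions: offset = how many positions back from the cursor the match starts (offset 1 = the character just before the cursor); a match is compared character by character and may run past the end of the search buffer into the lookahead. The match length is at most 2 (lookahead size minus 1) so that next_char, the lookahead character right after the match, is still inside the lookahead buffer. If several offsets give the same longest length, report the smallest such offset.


Try each offset into the search buffer:
  offset=1 (pos 3, char 'c'): match length 0
  offset=2 (pos 2, char 'a'): match length 2
  offset=3 (pos 1, char 'c'): match length 0
  offset=4 (pos 0, char 'c'): match length 0
Longest match has length 2 at offset 2.
next_char = character at position 4 + 2 = 6 -> 'c'

Best match: offset=2, length=2 (matching 'ac' starting at position 2)
LZ77 triple: (2, 2, 'c')


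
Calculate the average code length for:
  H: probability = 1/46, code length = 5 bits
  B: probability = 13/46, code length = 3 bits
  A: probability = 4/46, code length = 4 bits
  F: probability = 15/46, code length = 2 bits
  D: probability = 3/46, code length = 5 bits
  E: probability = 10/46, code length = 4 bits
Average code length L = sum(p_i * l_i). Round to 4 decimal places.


Weighted contributions p_i * l_i:
  H: (1/46) * 5 = 5/46
  B: (13/46) * 3 = 39/46
  A: (4/46) * 4 = 16/46
  F: (15/46) * 2 = 30/46
  D: (3/46) * 5 = 15/46
  E: (10/46) * 4 = 40/46
Sum = (5 + 39 + 16 + 30 + 15 + 40)/46 = 145/46

L = 145/46 = 3.1522 bits/symbol


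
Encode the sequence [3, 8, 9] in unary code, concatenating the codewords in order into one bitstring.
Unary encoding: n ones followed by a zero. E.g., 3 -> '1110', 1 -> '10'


Encode each number as n ones followed by a terminating 0:
  3 -> 1110 (4 bits)
  8 -> 111111110 (9 bits)
  9 -> 1111111110 (10 bits)
Total length = 4 + 9 + 10 = 23 bits.

Unary([3, 8, 9]) = 11101111111101111111110 (23 bits)


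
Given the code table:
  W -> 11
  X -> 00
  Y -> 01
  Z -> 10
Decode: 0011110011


Decoding:
00 -> X
11 -> W
11 -> W
00 -> X
11 -> W


Result: XWWXW


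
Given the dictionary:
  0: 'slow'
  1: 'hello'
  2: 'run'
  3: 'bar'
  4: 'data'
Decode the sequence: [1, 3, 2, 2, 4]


Look up each index in the dictionary:
  1 -> 'hello'
  3 -> 'bar'
  2 -> 'run'
  2 -> 'run'
  4 -> 'data'

Decoded: "hello bar run run data"


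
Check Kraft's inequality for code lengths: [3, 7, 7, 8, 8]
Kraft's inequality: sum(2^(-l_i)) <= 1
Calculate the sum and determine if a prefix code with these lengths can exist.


Sum = 2^(-3) + 2^(-7) + 2^(-7) + 2^(-8) + 2^(-8)
    = 0.125 + 0.0078125 + 0.0078125 + 0.00390625 + 0.00390625
    = 38/256 = 0.1484375
Since 0.1484375 <= 1, Kraft's inequality IS satisfied.
A prefix code with these lengths CAN exist.

Kraft sum = 0.1484375. Satisfied.


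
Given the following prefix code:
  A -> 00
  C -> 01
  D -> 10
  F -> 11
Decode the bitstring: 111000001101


Decoding step by step:
Bits 11 -> F
Bits 10 -> D
Bits 00 -> A
Bits 00 -> A
Bits 11 -> F
Bits 01 -> C


Decoded message: FDAAFC


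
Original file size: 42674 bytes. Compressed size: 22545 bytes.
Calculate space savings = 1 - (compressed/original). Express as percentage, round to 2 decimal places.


ratio = compressed/original = 22545/42674 = 0.528308
savings = 1 - ratio = 1 - 0.528308 = 0.471692
as a percentage: 0.471692 * 100 = 47.17%

Space savings = 1 - 22545/42674 = 47.17%


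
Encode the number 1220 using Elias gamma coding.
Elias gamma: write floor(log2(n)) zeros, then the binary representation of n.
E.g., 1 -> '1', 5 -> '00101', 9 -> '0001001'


num_bits = floor(log2(1220)) + 1 = 11
leading_zeros = num_bits - 1 = 10
binary(1220) = 10011000100

Elias gamma(1220) = '0000000000' + '10011000100' = 000000000010011000100 (21 bits)


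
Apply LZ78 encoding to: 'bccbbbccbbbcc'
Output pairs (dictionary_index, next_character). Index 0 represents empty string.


LZ78 encoding steps:
Dictionary: {0: ''}
Step 1: w='' (idx 0), next='b' -> output (0, 'b'), add 'b' as idx 1
Step 2: w='' (idx 0), next='c' -> output (0, 'c'), add 'c' as idx 2
Step 3: w='c' (idx 2), next='b' -> output (2, 'b'), add 'cb' as idx 3
Step 4: w='b' (idx 1), next='b' -> output (1, 'b'), add 'bb' as idx 4
Step 5: w='c' (idx 2), next='c' -> output (2, 'c'), add 'cc' as idx 5
Step 6: w='bb' (idx 4), next='b' -> output (4, 'b'), add 'bbb' as idx 6
Step 7: w='cc' (idx 5), end of input -> output (5, '')


Encoded: [(0, 'b'), (0, 'c'), (2, 'b'), (1, 'b'), (2, 'c'), (4, 'b'), (5, '')]


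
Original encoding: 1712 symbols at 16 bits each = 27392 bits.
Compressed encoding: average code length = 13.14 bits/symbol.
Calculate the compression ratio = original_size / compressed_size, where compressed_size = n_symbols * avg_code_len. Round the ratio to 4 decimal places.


original_size = n_symbols * orig_bits = 1712 * 16 = 27392 bits
compressed_size = n_symbols * avg_code_len = 1712 * 13.14 = 22495.68 bits
ratio = original_size / compressed_size = 27392 / 22495.68 = 1.2177

Compression ratio = 1.2177


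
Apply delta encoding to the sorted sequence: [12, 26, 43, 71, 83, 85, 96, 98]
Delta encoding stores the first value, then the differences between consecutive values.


First value: 12
Deltas:
  26 - 12 = 14
  43 - 26 = 17
  71 - 43 = 28
  83 - 71 = 12
  85 - 83 = 2
  96 - 85 = 11
  98 - 96 = 2


Delta encoded: [12, 14, 17, 28, 12, 2, 11, 2]


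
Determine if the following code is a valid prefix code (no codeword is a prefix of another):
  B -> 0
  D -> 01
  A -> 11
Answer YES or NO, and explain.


Checking each pair (does one codeword prefix another?):
  B='0' vs D='01': prefix -- VIOLATION

NO -- this is NOT a valid prefix code. B (0) is a prefix of D (01).


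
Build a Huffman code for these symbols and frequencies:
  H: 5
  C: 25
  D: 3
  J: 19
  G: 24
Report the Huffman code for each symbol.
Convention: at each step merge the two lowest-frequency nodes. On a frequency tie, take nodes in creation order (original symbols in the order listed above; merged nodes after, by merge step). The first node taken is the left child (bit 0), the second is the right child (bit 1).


Huffman tree construction:
Step 1: Merge D(3) + H(5) = 8
Step 2: Merge (D+H)(8) + J(19) = 27
Step 3: Merge G(24) + C(25) = 49
Step 4: Merge ((D+H)+J)(27) + (G+C)(49) = 76
Read each symbol's code off the tree from the root (left child = 0, right child = 1).

Codes:
  H: 001 (length 3)
  C: 11 (length 2)
  D: 000 (length 3)
  J: 01 (length 2)
  G: 10 (length 2)
Average code length: 160/76 = 2.1053 bits/symbol


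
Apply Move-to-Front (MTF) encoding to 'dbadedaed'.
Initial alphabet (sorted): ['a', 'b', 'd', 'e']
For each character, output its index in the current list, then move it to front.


MTF encoding:
'd': index 2 in ['a', 'b', 'd', 'e'] -> ['d', 'a', 'b', 'e']
'b': index 2 in ['d', 'a', 'b', 'e'] -> ['b', 'd', 'a', 'e']
'a': index 2 in ['b', 'd', 'a', 'e'] -> ['a', 'b', 'd', 'e']
'd': index 2 in ['a', 'b', 'd', 'e'] -> ['d', 'a', 'b', 'e']
'e': index 3 in ['d', 'a', 'b', 'e'] -> ['e', 'd', 'a', 'b']
'd': index 1 in ['e', 'd', 'a', 'b'] -> ['d', 'e', 'a', 'b']
'a': index 2 in ['d', 'e', 'a', 'b'] -> ['a', 'd', 'e', 'b']
'e': index 2 in ['a', 'd', 'e', 'b'] -> ['e', 'a', 'd', 'b']
'd': index 2 in ['e', 'a', 'd', 'b'] -> ['d', 'e', 'a', 'b']


Output: [2, 2, 2, 2, 3, 1, 2, 2, 2]


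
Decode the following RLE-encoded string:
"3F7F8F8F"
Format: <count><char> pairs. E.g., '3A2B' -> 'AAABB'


Expanding each <count><char> pair:
  3F -> 'FFF'
  7F -> 'FFFFFFF'
  8F -> 'FFFFFFFF'
  8F -> 'FFFFFFFF'

Decoded = FFFFFFFFFFFFFFFFFFFFFFFFFF


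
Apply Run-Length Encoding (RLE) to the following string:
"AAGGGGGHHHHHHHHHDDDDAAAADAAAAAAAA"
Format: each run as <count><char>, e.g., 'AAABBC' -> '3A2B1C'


Scanning runs left to right:
  i=0: run of 'A' x 2 -> '2A'
  i=2: run of 'G' x 5 -> '5G'
  i=7: run of 'H' x 9 -> '9H'
  i=16: run of 'D' x 4 -> '4D'
  i=20: run of 'A' x 4 -> '4A'
  i=24: run of 'D' x 1 -> '1D'
  i=25: run of 'A' x 8 -> '8A'

RLE = 2A5G9H4D4A1D8A


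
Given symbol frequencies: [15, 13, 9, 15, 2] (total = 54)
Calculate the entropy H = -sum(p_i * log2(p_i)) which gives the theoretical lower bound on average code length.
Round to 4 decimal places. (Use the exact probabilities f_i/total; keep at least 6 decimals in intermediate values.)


Per-symbol terms -p_i * log2(p_i) with p_i = f_i/54:
  p = 15/54 = 0.277778: log2(p) = -1.847997, -p*log2(p) = 0.513332
  p = 13/54 = 0.240741: log2(p) = -2.054448, -p*log2(p) = 0.494589
  p = 9/54 = 0.166667: log2(p) = -2.584963, -p*log2(p) = 0.430827
  p = 15/54 = 0.277778: log2(p) = -1.847997, -p*log2(p) = 0.513332
  p = 2/54 = 0.037037: log2(p) = -4.754888, -p*log2(p) = 0.176107
H = 0.513332 + 0.494589 + 0.430827 + 0.513332 + 0.176107 = 2.128187

H = 2.1282 bits/symbol


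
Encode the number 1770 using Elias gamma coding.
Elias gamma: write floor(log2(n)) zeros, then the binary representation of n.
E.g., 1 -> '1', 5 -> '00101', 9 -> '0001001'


num_bits = floor(log2(1770)) + 1 = 11
leading_zeros = num_bits - 1 = 10
binary(1770) = 11011101010

Elias gamma(1770) = '0000000000' + '11011101010' = 000000000011011101010 (21 bits)


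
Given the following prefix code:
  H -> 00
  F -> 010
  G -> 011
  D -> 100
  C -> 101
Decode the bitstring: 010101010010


Decoding step by step:
Bits 010 -> F
Bits 101 -> C
Bits 010 -> F
Bits 010 -> F


Decoded message: FCFF


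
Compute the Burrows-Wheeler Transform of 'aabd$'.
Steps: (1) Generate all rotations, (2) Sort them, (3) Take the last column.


Rotations (sorted):
  0: $aabd -> last char: d
  1: aabd$ -> last char: $
  2: abd$a -> last char: a
  3: bd$aa -> last char: a
  4: d$aab -> last char: b


BWT = d$aab


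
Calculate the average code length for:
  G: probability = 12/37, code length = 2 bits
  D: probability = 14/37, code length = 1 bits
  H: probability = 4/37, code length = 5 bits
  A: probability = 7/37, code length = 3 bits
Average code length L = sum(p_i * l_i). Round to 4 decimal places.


Weighted contributions p_i * l_i:
  G: (12/37) * 2 = 24/37
  D: (14/37) * 1 = 14/37
  H: (4/37) * 5 = 20/37
  A: (7/37) * 3 = 21/37
Sum = (24 + 14 + 20 + 21)/37 = 79/37

L = 79/37 = 2.1351 bits/symbol


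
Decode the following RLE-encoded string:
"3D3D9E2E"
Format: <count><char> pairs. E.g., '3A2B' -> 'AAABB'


Expanding each <count><char> pair:
  3D -> 'DDD'
  3D -> 'DDD'
  9E -> 'EEEEEEEEE'
  2E -> 'EE'

Decoded = DDDDDDEEEEEEEEEEE


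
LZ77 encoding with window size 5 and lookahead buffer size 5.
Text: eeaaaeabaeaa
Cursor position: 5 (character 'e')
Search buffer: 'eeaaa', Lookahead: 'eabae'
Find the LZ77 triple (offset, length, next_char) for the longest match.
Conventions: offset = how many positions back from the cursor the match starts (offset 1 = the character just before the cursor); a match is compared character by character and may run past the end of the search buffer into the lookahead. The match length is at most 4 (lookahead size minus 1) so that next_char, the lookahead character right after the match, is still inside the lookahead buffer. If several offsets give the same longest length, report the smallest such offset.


Try each offset into the search buffer:
  offset=1 (pos 4, char 'a'): match length 0
  offset=2 (pos 3, char 'a'): match length 0
  offset=3 (pos 2, char 'a'): match length 0
  offset=4 (pos 1, char 'e'): match length 2
  offset=5 (pos 0, char 'e'): match length 1
Longest match has length 2 at offset 4.
next_char = character at position 5 + 2 = 7 -> 'b'

Best match: offset=4, length=2 (matching 'ea' starting at position 1)
LZ77 triple: (4, 2, 'b')


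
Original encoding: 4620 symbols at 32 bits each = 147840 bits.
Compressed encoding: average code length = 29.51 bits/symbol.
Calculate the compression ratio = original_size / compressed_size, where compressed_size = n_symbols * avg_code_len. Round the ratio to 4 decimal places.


original_size = n_symbols * orig_bits = 4620 * 32 = 147840 bits
compressed_size = n_symbols * avg_code_len = 4620 * 29.51 = 136336.2 bits
ratio = original_size / compressed_size = 147840 / 136336.2 = 1.0844

Compression ratio = 1.0844


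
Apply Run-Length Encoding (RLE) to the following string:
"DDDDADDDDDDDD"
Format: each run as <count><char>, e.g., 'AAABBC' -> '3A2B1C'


Scanning runs left to right:
  i=0: run of 'D' x 4 -> '4D'
  i=4: run of 'A' x 1 -> '1A'
  i=5: run of 'D' x 8 -> '8D'

RLE = 4D1A8D


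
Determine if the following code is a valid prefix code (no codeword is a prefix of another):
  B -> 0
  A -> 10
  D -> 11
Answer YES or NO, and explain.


Checking each pair (does one codeword prefix another?):
  B='0' vs A='10': no prefix
  B='0' vs D='11': no prefix
  A='10' vs B='0': no prefix
  A='10' vs D='11': no prefix
  D='11' vs B='0': no prefix
  D='11' vs A='10': no prefix
No violation found over all pairs.

YES -- this is a valid prefix code. No codeword is a prefix of any other codeword.


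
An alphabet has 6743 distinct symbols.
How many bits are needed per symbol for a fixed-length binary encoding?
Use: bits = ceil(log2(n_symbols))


log2(6743) = 12.7192
Bracket: 2^12 = 4096 < 6743 <= 2^13 = 8192
So ceil(log2(6743)) = 13

bits = ceil(log2(6743)) = ceil(12.7192) = 13 bits


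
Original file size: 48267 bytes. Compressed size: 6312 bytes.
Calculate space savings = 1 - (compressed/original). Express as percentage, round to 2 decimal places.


ratio = compressed/original = 6312/48267 = 0.130773
savings = 1 - ratio = 1 - 0.130773 = 0.869227
as a percentage: 0.869227 * 100 = 86.92%

Space savings = 1 - 6312/48267 = 86.92%


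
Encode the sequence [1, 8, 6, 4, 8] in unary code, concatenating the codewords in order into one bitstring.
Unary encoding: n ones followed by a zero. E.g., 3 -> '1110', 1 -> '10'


Encode each number as n ones followed by a terminating 0:
  1 -> 10 (2 bits)
  8 -> 111111110 (9 bits)
  6 -> 1111110 (7 bits)
  4 -> 11110 (5 bits)
  8 -> 111111110 (9 bits)
Total length = 2 + 9 + 7 + 5 + 9 = 32 bits.

Unary([1, 8, 6, 4, 8]) = 10111111110111111011110111111110 (32 bits)


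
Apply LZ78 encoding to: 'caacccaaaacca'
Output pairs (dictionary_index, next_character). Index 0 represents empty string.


LZ78 encoding steps:
Dictionary: {0: ''}
Step 1: w='' (idx 0), next='c' -> output (0, 'c'), add 'c' as idx 1
Step 2: w='' (idx 0), next='a' -> output (0, 'a'), add 'a' as idx 2
Step 3: w='a' (idx 2), next='c' -> output (2, 'c'), add 'ac' as idx 3
Step 4: w='c' (idx 1), next='c' -> output (1, 'c'), add 'cc' as idx 4
Step 5: w='a' (idx 2), next='a' -> output (2, 'a'), add 'aa' as idx 5
Step 6: w='aa' (idx 5), next='c' -> output (5, 'c'), add 'aac' as idx 6
Step 7: w='c' (idx 1), next='a' -> output (1, 'a'), add 'ca' as idx 7


Encoded: [(0, 'c'), (0, 'a'), (2, 'c'), (1, 'c'), (2, 'a'), (5, 'c'), (1, 'a')]


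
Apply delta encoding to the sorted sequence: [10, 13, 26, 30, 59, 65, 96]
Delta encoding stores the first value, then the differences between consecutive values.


First value: 10
Deltas:
  13 - 10 = 3
  26 - 13 = 13
  30 - 26 = 4
  59 - 30 = 29
  65 - 59 = 6
  96 - 65 = 31


Delta encoded: [10, 3, 13, 4, 29, 6, 31]


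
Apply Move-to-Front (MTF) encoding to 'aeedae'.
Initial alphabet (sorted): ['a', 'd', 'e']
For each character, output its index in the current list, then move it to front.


MTF encoding:
'a': index 0 in ['a', 'd', 'e'] -> ['a', 'd', 'e']
'e': index 2 in ['a', 'd', 'e'] -> ['e', 'a', 'd']
'e': index 0 in ['e', 'a', 'd'] -> ['e', 'a', 'd']
'd': index 2 in ['e', 'a', 'd'] -> ['d', 'e', 'a']
'a': index 2 in ['d', 'e', 'a'] -> ['a', 'd', 'e']
'e': index 2 in ['a', 'd', 'e'] -> ['e', 'a', 'd']


Output: [0, 2, 0, 2, 2, 2]


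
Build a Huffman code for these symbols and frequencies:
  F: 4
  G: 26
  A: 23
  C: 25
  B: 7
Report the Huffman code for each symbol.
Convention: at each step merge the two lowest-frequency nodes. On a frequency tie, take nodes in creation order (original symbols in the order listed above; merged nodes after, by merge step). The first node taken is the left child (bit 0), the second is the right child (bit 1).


Huffman tree construction:
Step 1: Merge F(4) + B(7) = 11
Step 2: Merge (F+B)(11) + A(23) = 34
Step 3: Merge C(25) + G(26) = 51
Step 4: Merge ((F+B)+A)(34) + (C+G)(51) = 85
Read each symbol's code off the tree from the root (left child = 0, right child = 1).

Codes:
  F: 000 (length 3)
  G: 11 (length 2)
  A: 01 (length 2)
  C: 10 (length 2)
  B: 001 (length 3)
Average code length: 181/85 = 2.1294 bits/symbol


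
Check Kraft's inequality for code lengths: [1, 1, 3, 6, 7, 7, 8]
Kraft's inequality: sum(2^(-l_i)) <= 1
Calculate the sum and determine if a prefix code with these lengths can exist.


Sum = 2^(-1) + 2^(-1) + 2^(-3) + 2^(-6) + 2^(-7) + 2^(-7) + 2^(-8)
    = 0.5 + 0.5 + 0.125 + 0.015625 + 0.0078125 + 0.0078125 + 0.00390625
    = 297/256 = 1.16015625
Since 1.16015625 > 1, Kraft's inequality is NOT satisfied.
A prefix code with these lengths CANNOT exist.

Kraft sum = 1.16015625. Not satisfied.


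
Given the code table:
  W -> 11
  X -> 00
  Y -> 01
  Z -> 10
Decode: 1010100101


Decoding:
10 -> Z
10 -> Z
10 -> Z
01 -> Y
01 -> Y


Result: ZZZYY


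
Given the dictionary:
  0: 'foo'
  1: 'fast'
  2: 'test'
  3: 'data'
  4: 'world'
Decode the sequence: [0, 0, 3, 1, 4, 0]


Look up each index in the dictionary:
  0 -> 'foo'
  0 -> 'foo'
  3 -> 'data'
  1 -> 'fast'
  4 -> 'world'
  0 -> 'foo'

Decoded: "foo foo data fast world foo"


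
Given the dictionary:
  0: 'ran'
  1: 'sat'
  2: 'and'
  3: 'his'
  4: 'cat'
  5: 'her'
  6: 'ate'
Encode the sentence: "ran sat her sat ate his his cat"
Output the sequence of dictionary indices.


Look up each word in the dictionary:
  'ran' -> 0
  'sat' -> 1
  'her' -> 5
  'sat' -> 1
  'ate' -> 6
  'his' -> 3
  'his' -> 3
  'cat' -> 4

Encoded: [0, 1, 5, 1, 6, 3, 3, 4]


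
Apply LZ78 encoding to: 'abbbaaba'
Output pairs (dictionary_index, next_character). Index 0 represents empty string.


LZ78 encoding steps:
Dictionary: {0: ''}
Step 1: w='' (idx 0), next='a' -> output (0, 'a'), add 'a' as idx 1
Step 2: w='' (idx 0), next='b' -> output (0, 'b'), add 'b' as idx 2
Step 3: w='b' (idx 2), next='b' -> output (2, 'b'), add 'bb' as idx 3
Step 4: w='a' (idx 1), next='a' -> output (1, 'a'), add 'aa' as idx 4
Step 5: w='b' (idx 2), next='a' -> output (2, 'a'), add 'ba' as idx 5


Encoded: [(0, 'a'), (0, 'b'), (2, 'b'), (1, 'a'), (2, 'a')]


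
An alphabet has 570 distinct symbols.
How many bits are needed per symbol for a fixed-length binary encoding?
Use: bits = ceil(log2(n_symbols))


log2(570) = 9.1548
Bracket: 2^9 = 512 < 570 <= 2^10 = 1024
So ceil(log2(570)) = 10

bits = ceil(log2(570)) = ceil(9.1548) = 10 bits


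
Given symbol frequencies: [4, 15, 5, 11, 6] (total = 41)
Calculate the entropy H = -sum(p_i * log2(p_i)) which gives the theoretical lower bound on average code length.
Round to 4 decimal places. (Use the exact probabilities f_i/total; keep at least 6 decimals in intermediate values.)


Per-symbol terms -p_i * log2(p_i) with p_i = f_i/41:
  p = 4/41 = 0.097561: log2(p) = -3.357552, -p*log2(p) = 0.327566
  p = 15/41 = 0.365854: log2(p) = -1.450661, -p*log2(p) = 0.530730
  p = 5/41 = 0.121951: log2(p) = -3.035624, -p*log2(p) = 0.370198
  p = 11/41 = 0.268293: log2(p) = -1.898120, -p*log2(p) = 0.509252
  p = 6/41 = 0.146341: log2(p) = -2.772590, -p*log2(p) = 0.405745
H = 0.327566 + 0.530730 + 0.370198 + 0.509252 + 0.405745 = 2.143491

H = 2.1435 bits/symbol
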